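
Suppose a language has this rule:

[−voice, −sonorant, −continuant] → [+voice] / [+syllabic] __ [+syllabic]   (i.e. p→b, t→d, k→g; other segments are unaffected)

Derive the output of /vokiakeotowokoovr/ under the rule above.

/k/ is a voiceless stop between vowels /o/ and /i/, so it voices to [g].
/k/ is a voiceless stop between vowels /a/ and /e/, so it voices to [g].
/t/ is a voiceless stop between vowels /o/ and /o/, so it voices to [d].
/k/ is a voiceless stop between vowels /o/ and /o/, so it voices to [g].
Surface form: [vogiageodowogoovr].

vogiageodowogoovr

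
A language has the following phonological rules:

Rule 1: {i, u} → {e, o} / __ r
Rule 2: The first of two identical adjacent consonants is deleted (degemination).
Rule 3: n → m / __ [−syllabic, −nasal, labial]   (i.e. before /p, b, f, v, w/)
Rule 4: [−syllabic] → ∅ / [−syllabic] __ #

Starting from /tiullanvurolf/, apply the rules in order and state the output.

tiulamvorol

Rule 1 (pre-rhotic lowering): /u/ is a high vowel immediately before /r/, so it lowers to [o]. /tiullanvurolf/ → tiullanvorolf.
Rule 2 (degemination): /ll/ is a geminate; the first /l/ deletes. /tiullanvorolf/ → tiulanvorolf.
Rule 3 (nasal place assimilation): /n/ precedes the labial consonant /v/, so it assimilates in place to [m]. /tiulanvorolf/ → tiulamvorolf.
Rule 4 (final cluster simplification): /f/ is the second consonant of a word-final cluster /lf/, so it deletes. /tiulamvorolf/ → tiulamvorol.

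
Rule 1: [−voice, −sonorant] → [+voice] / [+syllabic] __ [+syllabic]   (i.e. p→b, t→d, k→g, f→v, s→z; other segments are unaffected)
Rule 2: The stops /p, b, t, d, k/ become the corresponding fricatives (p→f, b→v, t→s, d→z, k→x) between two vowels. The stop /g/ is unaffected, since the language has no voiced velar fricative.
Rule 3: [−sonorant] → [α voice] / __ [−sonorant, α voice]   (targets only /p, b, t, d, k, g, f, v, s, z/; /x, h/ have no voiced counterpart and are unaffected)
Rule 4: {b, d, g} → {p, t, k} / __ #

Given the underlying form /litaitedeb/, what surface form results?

Rule 1 (intervocalic voicing): /t/ is a voiceless obstruent between vowels /i/ and /a/, so it voices to [d]. /t/ is a voiceless obstruent between vowels /i/ and /e/, so it voices to [d]. /litaitedeb/ → lidaidedeb.
Rule 2 (intervocalic spirantization): /d/ is a stop between vowels /i/ and /a/, so it spirantizes to the fricative [z]. /d/ is a stop between vowels /i/ and /e/, so it spirantizes to the fricative [z]. /d/ is a stop between vowels /e/ and /e/, so it spirantizes to the fricative [z]. /lidaidedeb/ → lizaizezeb.
Rule 3 (regressive voicing assimilation): no segment meets the environment; /lizaizezeb/ is unchanged.
Rule 4 (final devoicing): /b/ is a voiced stop in word-final position, so it devoices to [p]. /lizaizezeb/ → lizaizezep.

lizaizezep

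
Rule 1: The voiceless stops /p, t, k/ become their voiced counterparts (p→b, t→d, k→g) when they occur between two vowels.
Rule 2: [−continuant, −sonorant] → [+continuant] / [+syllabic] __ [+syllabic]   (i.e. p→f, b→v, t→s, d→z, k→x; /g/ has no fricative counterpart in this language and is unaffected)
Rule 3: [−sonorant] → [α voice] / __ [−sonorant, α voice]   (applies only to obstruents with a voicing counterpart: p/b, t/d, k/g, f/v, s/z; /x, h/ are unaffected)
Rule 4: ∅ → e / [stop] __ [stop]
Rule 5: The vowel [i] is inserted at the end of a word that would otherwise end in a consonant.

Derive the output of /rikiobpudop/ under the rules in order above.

rigiopepuzopi

Rule 1 (intervocalic voicing): /k/ is a voiceless stop between vowels /i/ and /i/, so it voices to [g]. /rikiobpudop/ → rigiobpudop.
Rule 2 (intervocalic spirantization): /d/ is a stop between vowels /u/ and /o/, so it spirantizes to the fricative [z]. /rigiobpudop/ → rigiobpuzop.
Rule 3 (regressive voicing assimilation): /b/ precedes the voiceless obstruent /p/, so it devoices to [p] by assimilation. /rigiobpuzop/ → rigioppuzop.
Rule 4 (stop-cluster e-epenthesis): /p/ and /p/ form a stop–stop cluster, so [e] is inserted between them. /rigioppuzop/ → rigiopepuzop.
Rule 5 (final i-epenthesis): the form ends in the consonant /p/, so [i] is inserted word-finally. /rigiopepuzop/ → rigiopepuzopi.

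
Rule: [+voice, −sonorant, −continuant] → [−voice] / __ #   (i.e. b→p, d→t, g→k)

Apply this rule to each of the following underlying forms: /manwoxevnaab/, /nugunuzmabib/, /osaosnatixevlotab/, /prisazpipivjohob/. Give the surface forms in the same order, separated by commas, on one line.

/manwoxevnaab/: /b/ is a voiced stop in word-final position, so it devoices to [p]. → [manwoxevnaap].
/nugunuzmabib/: /b/ is a voiced stop in word-final position, so it devoices to [p]. → [nugunuzmabip].
/osaosnatixevlotab/: /b/ is a voiced stop in word-final position, so it devoices to [p]. → [osaosnatixevlotap].
/prisazpipivjohob/: /b/ is a voiced stop in word-final position, so it devoices to [p]. → [prisazpipivjohop].

manwoxevnaap, nugunuzmabip, osaosnatixevlotap, prisazpipivjohop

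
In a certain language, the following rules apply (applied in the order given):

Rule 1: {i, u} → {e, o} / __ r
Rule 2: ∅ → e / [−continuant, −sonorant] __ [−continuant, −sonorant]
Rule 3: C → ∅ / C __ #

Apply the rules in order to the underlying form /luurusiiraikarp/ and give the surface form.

Rule 1 (pre-rhotic lowering): /u/ is a high vowel immediately before /r/, so it lowers to [o]. /i/ is a high vowel immediately before /r/, so it lowers to [e]. /luurusiiraikarp/ → luorusieraikarp.
Rule 2 (stop-cluster e-epenthesis): no segment meets the environment; /luorusieraikarp/ is unchanged.
Rule 3 (final cluster simplification): /p/ is the second consonant of a word-final cluster /rp/, so it deletes. /luorusieraikarp/ → luorusieraikar.

luorusieraikar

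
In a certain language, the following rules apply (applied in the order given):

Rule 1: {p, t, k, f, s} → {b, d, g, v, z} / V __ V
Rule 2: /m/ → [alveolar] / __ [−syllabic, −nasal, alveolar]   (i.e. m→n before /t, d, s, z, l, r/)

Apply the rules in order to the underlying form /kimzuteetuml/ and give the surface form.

Rule 1 (intervocalic voicing): /t/ is a voiceless obstruent between vowels /u/ and /e/, so it voices to [d]. /t/ is a voiceless obstruent between vowels /e/ and /u/, so it voices to [d]. /kimzuteetuml/ → kimzudeeduml.
Rule 2 (nasal place assimilation): /m/ precedes the alveolar consonant /z/, so it assimilates in place to [n]. /m/ precedes the alveolar consonant /l/, so it assimilates in place to [n]. /kimzudeeduml/ → kinzudeedunl.

kinzudeedunl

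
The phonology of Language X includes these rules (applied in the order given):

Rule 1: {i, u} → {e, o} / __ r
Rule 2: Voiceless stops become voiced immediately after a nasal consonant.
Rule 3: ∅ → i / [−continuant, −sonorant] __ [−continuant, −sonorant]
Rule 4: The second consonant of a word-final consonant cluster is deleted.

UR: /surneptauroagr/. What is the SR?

sornepitaoroag

Rule 1 (pre-rhotic lowering): /u/ is a high vowel immediately before /r/, so it lowers to [o]. /u/ is a high vowel immediately before /r/, so it lowers to [o]. /surneptauroagr/ → sorneptaoroagr.
Rule 2 (post-nasal voicing): no segment meets the environment; /sorneptaoroagr/ is unchanged.
Rule 3 (stop-cluster i-epenthesis): /p/ and /t/ form a stop–stop cluster, so [i] is inserted between them. /sorneptaoroagr/ → sornepitaoroagr.
Rule 4 (final cluster simplification): /r/ is the second consonant of a word-final cluster /gr/, so it deletes. /sornepitaoroagr/ → sornepitaoroag.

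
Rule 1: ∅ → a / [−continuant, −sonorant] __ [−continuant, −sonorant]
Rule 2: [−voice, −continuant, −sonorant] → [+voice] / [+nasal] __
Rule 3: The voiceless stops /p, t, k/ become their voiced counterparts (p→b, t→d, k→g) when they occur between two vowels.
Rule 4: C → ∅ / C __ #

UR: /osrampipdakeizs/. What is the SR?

osrambibadageiz

Rule 1 (stop-cluster a-epenthesis): /p/ and /d/ form a stop–stop cluster, so [a] is inserted between them. /osrampipdakeizs/ → osrampipadakeizs.
Rule 2 (post-nasal voicing): /p/ is a voiceless stop immediately after the nasal /m/, so it voices to [b]. /osrampipadakeizs/ → osrambipadakeizs.
Rule 3 (intervocalic voicing): /p/ is a voiceless stop between vowels /i/ and /a/, so it voices to [b]. /k/ is a voiceless stop between vowels /a/ and /e/, so it voices to [g]. /osrambipadakeizs/ → osrambibadageizs.
Rule 4 (final cluster simplification): /s/ is the second consonant of a word-final cluster /zs/, so it deletes. /osrambibadageizs/ → osrambibadageiz.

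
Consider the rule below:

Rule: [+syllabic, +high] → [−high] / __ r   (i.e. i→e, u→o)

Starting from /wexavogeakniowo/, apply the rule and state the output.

wexavogeakniowo

No segment of /wexavogeakniowo/ meets the structural description of the rule, so the form surfaces unchanged.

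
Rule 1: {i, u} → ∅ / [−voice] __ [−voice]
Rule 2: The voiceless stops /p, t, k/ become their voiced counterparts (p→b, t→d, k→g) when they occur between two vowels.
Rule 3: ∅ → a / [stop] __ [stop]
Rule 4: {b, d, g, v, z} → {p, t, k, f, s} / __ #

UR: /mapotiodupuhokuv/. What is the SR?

mabodioduphoguf

Rule 1 (high vowel syncope): /u/ is a high vowel flanked by voiceless consonants /p/ and /h/, so it deletes. /mapotiodupuhokuv/ → mapotioduphokuv.
Rule 2 (intervocalic voicing): /p/ is a voiceless stop between vowels /a/ and /o/, so it voices to [b]. /t/ is a voiceless stop between vowels /o/ and /i/, so it voices to [d]. /k/ is a voiceless stop between vowels /o/ and /u/, so it voices to [g]. /mapotioduphokuv/ → mabodioduphoguv.
Rule 3 (stop-cluster a-epenthesis): no segment meets the environment; /mabodioduphoguv/ is unchanged.
Rule 4 (final devoicing): /v/ is a voiced obstruent in word-final position, so it devoices to [f]. /mabodioduphoguv/ → mabodioduphoguf.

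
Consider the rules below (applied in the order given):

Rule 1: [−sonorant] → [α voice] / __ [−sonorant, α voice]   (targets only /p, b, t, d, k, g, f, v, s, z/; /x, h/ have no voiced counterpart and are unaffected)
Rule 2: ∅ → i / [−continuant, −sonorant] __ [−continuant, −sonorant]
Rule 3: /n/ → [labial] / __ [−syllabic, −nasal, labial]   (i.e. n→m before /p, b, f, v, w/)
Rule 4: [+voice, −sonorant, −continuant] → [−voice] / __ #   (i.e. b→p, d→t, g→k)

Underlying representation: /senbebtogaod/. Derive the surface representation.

Rule 1 (regressive voicing assimilation): /b/ precedes the voiceless obstruent /t/, so it devoices to [p] by assimilation. /senbebtogaod/ → senbeptogaod.
Rule 2 (stop-cluster i-epenthesis): /p/ and /t/ form a stop–stop cluster, so [i] is inserted between them. /senbeptogaod/ → senbepitogaod.
Rule 3 (nasal place assimilation): /n/ precedes the labial consonant /b/, so it assimilates in place to [m]. /senbepitogaod/ → sembepitogaod.
Rule 4 (final devoicing): /d/ is a voiced stop in word-final position, so it devoices to [t]. /sembepitogaod/ → sembepitogaot.

sembepitogaot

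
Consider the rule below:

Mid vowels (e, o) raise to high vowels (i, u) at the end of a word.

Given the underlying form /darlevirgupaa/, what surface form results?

darlevirgupaa

No segment of /darlevirgupaa/ meets the structural description of the rule, so the form surfaces unchanged.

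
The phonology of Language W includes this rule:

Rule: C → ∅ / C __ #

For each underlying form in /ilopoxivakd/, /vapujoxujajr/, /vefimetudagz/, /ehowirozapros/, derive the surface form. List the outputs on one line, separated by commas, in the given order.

ilopoxivak, vapujoxujaj, vefimetudag, ehowirozapros

/ilopoxivakd/: /d/ is the second consonant of a word-final cluster /kd/, so it deletes. → [ilopoxivak].
/vapujoxujajr/: /r/ is the second consonant of a word-final cluster /jr/, so it deletes. → [vapujoxujaj].
/vefimetudagz/: /z/ is the second consonant of a word-final cluster /gz/, so it deletes. → [vefimetudag].
/ehowirozapros/: the rule's environment is not met; surfaces unchanged as [ehowirozapros].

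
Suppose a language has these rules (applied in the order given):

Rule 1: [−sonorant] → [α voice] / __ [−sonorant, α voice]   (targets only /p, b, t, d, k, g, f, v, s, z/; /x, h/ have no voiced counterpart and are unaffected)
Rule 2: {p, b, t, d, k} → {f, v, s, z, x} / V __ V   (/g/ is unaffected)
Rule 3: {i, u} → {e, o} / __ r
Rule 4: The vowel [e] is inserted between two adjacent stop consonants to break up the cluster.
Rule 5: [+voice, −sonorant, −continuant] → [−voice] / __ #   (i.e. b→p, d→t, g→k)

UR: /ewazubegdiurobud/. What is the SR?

Rule 1 (regressive voicing assimilation): no segment meets the environment; /ewazubegdiurobud/ is unchanged.
Rule 2 (intervocalic spirantization): /b/ is a stop between vowels /u/ and /e/, so it spirantizes to the fricative [v]. /b/ is a stop between vowels /o/ and /u/, so it spirantizes to the fricative [v]. /ewazubegdiurobud/ → ewazuvegdiurovud.
Rule 3 (pre-rhotic lowering): /u/ is a high vowel immediately before /r/, so it lowers to [o]. /ewazuvegdiurovud/ → ewazuvegdiorovud.
Rule 4 (stop-cluster e-epenthesis): /g/ and /d/ form a stop–stop cluster, so [e] is inserted between them. /ewazuvegdiorovud/ → ewazuvegediorovud.
Rule 5 (final devoicing): /d/ is a voiced stop in word-final position, so it devoices to [t]. /ewazuvegediorovud/ → ewazuvegediorovut.

ewazuvegediorovut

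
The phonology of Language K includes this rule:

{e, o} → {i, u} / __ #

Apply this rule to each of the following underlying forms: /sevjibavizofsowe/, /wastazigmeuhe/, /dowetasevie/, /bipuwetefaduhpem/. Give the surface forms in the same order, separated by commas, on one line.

sevjibavizofsowi, wastazigmeuhi, dowetasevii, bipuwetefaduhpem

/sevjibavizofsowe/: /e/ is a mid vowel in word-final position, so it raises to [i]. → [sevjibavizofsowi].
/wastazigmeuhe/: /e/ is a mid vowel in word-final position, so it raises to [i]. → [wastazigmeuhi].
/dowetasevie/: /e/ is a mid vowel in word-final position, so it raises to [i]. → [dowetasevii].
/bipuwetefaduhpem/: the rule's environment is not met; surfaces unchanged as [bipuwetefaduhpem].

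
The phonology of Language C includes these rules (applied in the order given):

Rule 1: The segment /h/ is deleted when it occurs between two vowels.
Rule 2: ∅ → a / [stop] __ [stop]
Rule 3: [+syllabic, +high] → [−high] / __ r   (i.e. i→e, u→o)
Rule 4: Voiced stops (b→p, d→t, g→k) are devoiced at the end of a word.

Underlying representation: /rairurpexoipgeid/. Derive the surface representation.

Rule 1 (intervocalic h-deletion): no segment meets the environment; /rairurpexoipgeid/ is unchanged.
Rule 2 (stop-cluster a-epenthesis): /p/ and /g/ form a stop–stop cluster, so [a] is inserted between them. /rairurpexoipgeid/ → rairurpexoipageid.
Rule 3 (pre-rhotic lowering): /i/ is a high vowel immediately before /r/, so it lowers to [e]. /u/ is a high vowel immediately before /r/, so it lowers to [o]. /rairurpexoipageid/ → raerorpexoipageid.
Rule 4 (final devoicing): /d/ is a voiced stop in word-final position, so it devoices to [t]. /raerorpexoipageid/ → raerorpexoipageit.

raerorpexoipageit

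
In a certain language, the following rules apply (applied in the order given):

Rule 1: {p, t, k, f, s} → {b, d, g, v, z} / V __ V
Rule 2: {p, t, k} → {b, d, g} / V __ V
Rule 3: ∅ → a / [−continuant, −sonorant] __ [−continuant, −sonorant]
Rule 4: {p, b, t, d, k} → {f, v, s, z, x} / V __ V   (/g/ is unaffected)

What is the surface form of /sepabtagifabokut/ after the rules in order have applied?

sevavasagivavogut

Rule 1 (intervocalic voicing): /p/ is a voiceless obstruent between vowels /e/ and /a/, so it voices to [b]. /f/ is a voiceless obstruent between vowels /i/ and /a/, so it voices to [v]. /k/ is a voiceless obstruent between vowels /o/ and /u/, so it voices to [g]. /sepabtagifabokut/ → sebabtagivabogut.
Rule 2 (intervocalic voicing): no segment meets the environment; /sebabtagivabogut/ is unchanged.
Rule 3 (stop-cluster a-epenthesis): /b/ and /t/ form a stop–stop cluster, so [a] is inserted between them. /sebabtagivabogut/ → sebabatagivabogut.
Rule 4 (intervocalic spirantization): /b/ is a stop between vowels /e/ and /a/, so it spirantizes to the fricative [v]. /b/ is a stop between vowels /a/ and /a/, so it spirantizes to the fricative [v]. /t/ is a stop between vowels /a/ and /a/, so it spirantizes to the fricative [s]. /b/ is a stop between vowels /a/ and /o/, so it spirantizes to the fricative [v]. /sebabatagivabogut/ → sevavasagivavogut.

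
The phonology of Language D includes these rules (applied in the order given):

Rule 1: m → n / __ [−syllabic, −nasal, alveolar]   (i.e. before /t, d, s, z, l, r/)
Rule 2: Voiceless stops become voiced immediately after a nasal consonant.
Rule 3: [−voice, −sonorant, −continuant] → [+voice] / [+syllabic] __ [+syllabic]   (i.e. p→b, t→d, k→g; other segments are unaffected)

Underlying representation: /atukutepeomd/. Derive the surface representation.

Rule 1 (nasal place assimilation): /m/ precedes the alveolar consonant /d/, so it assimilates in place to [n]. /atukutepeomd/ → atukutepeond.
Rule 2 (post-nasal voicing): no segment meets the environment; /atukutepeond/ is unchanged.
Rule 3 (intervocalic voicing): /t/ is a voiceless stop between vowels /a/ and /u/, so it voices to [d]. /k/ is a voiceless stop between vowels /u/ and /u/, so it voices to [g]. /t/ is a voiceless stop between vowels /u/ and /e/, so it voices to [d]. /p/ is a voiceless stop between vowels /e/ and /e/, so it voices to [b]. /atukutepeond/ → adugudebeond.

adugudebeond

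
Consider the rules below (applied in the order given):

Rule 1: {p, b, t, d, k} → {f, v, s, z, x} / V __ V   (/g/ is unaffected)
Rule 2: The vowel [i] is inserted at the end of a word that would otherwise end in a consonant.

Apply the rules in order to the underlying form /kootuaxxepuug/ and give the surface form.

Rule 1 (intervocalic spirantization): /t/ is a stop between vowels /o/ and /u/, so it spirantizes to the fricative [s]. /p/ is a stop between vowels /e/ and /u/, so it spirantizes to the fricative [f]. /kootuaxxepuug/ → koosuaxxefuug.
Rule 2 (final i-epenthesis): the form ends in the consonant /g/, so [i] is inserted word-finally. /koosuaxxefuug/ → koosuaxxefuugi.

koosuaxxefuugi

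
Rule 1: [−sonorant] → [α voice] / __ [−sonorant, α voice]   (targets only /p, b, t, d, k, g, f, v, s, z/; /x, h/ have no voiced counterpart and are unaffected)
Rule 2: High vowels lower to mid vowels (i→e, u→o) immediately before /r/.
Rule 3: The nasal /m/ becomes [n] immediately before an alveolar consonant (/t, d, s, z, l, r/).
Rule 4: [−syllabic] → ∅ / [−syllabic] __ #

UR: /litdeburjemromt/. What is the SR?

liddeborjenron

Rule 1 (regressive voicing assimilation): /t/ precedes the voiced obstruent /d/, so it voices to [d] by assimilation. /litdeburjemromt/ → liddeburjemromt.
Rule 2 (pre-rhotic lowering): /u/ is a high vowel immediately before /r/, so it lowers to [o]. /liddeburjemromt/ → liddeborjemromt.
Rule 3 (nasal place assimilation): /m/ precedes the alveolar consonant /r/, so it assimilates in place to [n]. /m/ precedes the alveolar consonant /t/, so it assimilates in place to [n]. /liddeborjemromt/ → liddeborjenront.
Rule 4 (final cluster simplification): /t/ is the second consonant of a word-final cluster /nt/, so it deletes. /liddeborjenront/ → liddeborjenron.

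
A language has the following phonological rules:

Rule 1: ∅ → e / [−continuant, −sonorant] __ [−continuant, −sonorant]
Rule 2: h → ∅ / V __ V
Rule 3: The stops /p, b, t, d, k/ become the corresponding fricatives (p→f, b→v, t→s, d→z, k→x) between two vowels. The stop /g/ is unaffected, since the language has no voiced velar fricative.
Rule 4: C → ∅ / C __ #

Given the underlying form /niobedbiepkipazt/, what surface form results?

niovezeviefexifaz

Rule 1 (stop-cluster e-epenthesis): /d/ and /b/ form a stop–stop cluster, so [e] is inserted between them. /p/ and /k/ form a stop–stop cluster, so [e] is inserted between them. /niobedbiepkipazt/ → niobedebiepekipazt.
Rule 2 (intervocalic h-deletion): no segment meets the environment; /niobedebiepekipazt/ is unchanged.
Rule 3 (intervocalic spirantization): /b/ is a stop between vowels /o/ and /e/, so it spirantizes to the fricative [v]. /d/ is a stop between vowels /e/ and /e/, so it spirantizes to the fricative [z]. /b/ is a stop between vowels /e/ and /i/, so it spirantizes to the fricative [v]. /p/ is a stop between vowels /e/ and /e/, so it spirantizes to the fricative [f]. /k/ is a stop between vowels /e/ and /i/, so it spirantizes to the fricative [x]. /p/ is a stop between vowels /i/ and /a/, so it spirantizes to the fricative [f]. /niobedebiepekipazt/ → niovezeviefexifazt.
Rule 4 (final cluster simplification): /t/ is the second consonant of a word-final cluster /zt/, so it deletes. /niovezeviefexifazt/ → niovezeviefexifaz.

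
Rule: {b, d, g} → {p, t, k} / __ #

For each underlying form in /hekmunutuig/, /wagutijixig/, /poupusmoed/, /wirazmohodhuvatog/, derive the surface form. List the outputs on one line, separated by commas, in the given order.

hekmunutuik, wagutijixik, poupusmoet, wirazmohodhuvatok

/hekmunutuig/: /g/ is a voiced stop in word-final position, so it devoices to [k]. → [hekmunutuik].
/wagutijixig/: /g/ is a voiced stop in word-final position, so it devoices to [k]. → [wagutijixik].
/poupusmoed/: /d/ is a voiced stop in word-final position, so it devoices to [t]. → [poupusmoet].
/wirazmohodhuvatog/: /g/ is a voiced stop in word-final position, so it devoices to [k]. → [wirazmohodhuvatok].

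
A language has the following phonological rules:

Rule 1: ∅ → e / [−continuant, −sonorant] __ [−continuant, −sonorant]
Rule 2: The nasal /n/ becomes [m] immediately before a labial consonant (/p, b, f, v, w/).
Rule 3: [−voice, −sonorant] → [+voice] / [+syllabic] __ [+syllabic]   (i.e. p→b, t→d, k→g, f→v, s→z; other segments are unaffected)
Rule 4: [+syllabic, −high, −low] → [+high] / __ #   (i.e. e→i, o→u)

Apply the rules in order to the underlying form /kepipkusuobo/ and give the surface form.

kebibeguzuobu

Rule 1 (stop-cluster e-epenthesis): /p/ and /k/ form a stop–stop cluster, so [e] is inserted between them. /kepipkusuobo/ → kepipekusuobo.
Rule 2 (nasal place assimilation): no segment meets the environment; /kepipekusuobo/ is unchanged.
Rule 3 (intervocalic voicing): /p/ is a voiceless obstruent between vowels /e/ and /i/, so it voices to [b]. /p/ is a voiceless obstruent between vowels /i/ and /e/, so it voices to [b]. /k/ is a voiceless obstruent between vowels /e/ and /u/, so it voices to [g]. /s/ is a voiceless obstruent between vowels /u/ and /u/, so it voices to [z]. /kepipekusuobo/ → kebibeguzuobo.
Rule 4 (final vowel raising): /o/ is a mid vowel in word-final position, so it raises to [u]. /kebibeguzuobo/ → kebibeguzuobu.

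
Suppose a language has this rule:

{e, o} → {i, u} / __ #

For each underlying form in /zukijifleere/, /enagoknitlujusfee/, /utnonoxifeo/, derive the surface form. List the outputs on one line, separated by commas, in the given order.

zukijifleeri, enagoknitlujusfei, utnonoxifeu

/zukijifleere/: /e/ is a mid vowel in word-final position, so it raises to [i]. → [zukijifleeri].
/enagoknitlujusfee/: /e/ is a mid vowel in word-final position, so it raises to [i]. → [enagoknitlujusfei].
/utnonoxifeo/: /o/ is a mid vowel in word-final position, so it raises to [u]. → [utnonoxifeu].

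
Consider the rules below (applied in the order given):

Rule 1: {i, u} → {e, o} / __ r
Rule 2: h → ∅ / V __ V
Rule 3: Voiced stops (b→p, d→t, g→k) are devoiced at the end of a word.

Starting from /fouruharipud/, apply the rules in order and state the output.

Rule 1 (pre-rhotic lowering): /u/ is a high vowel immediately before /r/, so it lowers to [o]. /fouruharipud/ → fooruharipud.
Rule 2 (intervocalic h-deletion): /h/ occurs between vowels /u/ and /a/, so it deletes. /fooruharipud/ → fooruaripud.
Rule 3 (final devoicing): /d/ is a voiced stop in word-final position, so it devoices to [t]. /fooruaripud/ → fooruariput.

fooruariput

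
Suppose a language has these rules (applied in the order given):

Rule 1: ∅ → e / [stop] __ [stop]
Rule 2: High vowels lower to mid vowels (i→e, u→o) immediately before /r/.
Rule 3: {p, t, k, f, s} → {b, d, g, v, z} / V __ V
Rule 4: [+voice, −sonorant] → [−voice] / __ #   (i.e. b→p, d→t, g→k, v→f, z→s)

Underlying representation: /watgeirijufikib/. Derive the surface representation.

Rule 1 (stop-cluster e-epenthesis): /t/ and /g/ form a stop–stop cluster, so [e] is inserted between them. /watgeirijufikib/ → wategeirijufikib.
Rule 2 (pre-rhotic lowering): /i/ is a high vowel immediately before /r/, so it lowers to [e]. /wategeirijufikib/ → wategeerijufikib.
Rule 3 (intervocalic voicing): /t/ is a voiceless obstruent between vowels /a/ and /e/, so it voices to [d]. /f/ is a voiceless obstruent between vowels /u/ and /i/, so it voices to [v]. /k/ is a voiceless obstruent between vowels /i/ and /i/, so it voices to [g]. /wategeerijufikib/ → wadegeerijuvigib.
Rule 4 (final devoicing): /b/ is a voiced obstruent in word-final position, so it devoices to [p]. /wadegeerijuvigib/ → wadegeerijuvigip.

wadegeerijuvigip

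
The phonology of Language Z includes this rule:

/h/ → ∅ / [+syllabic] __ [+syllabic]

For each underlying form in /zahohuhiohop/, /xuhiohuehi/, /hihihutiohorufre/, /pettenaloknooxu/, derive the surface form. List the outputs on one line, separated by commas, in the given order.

/zahohuhiohop/: /h/ occurs between vowels /a/ and /o/, so it deletes. /h/ occurs between vowels /o/ and /u/, so it deletes. /h/ occurs between vowels /u/ and /i/, so it deletes. /h/ occurs between vowels /o/ and /o/, so it deletes. → [zaouioop].
/xuhiohuehi/: /h/ occurs between vowels /u/ and /i/, so it deletes. /h/ occurs between vowels /o/ and /u/, so it deletes. /h/ occurs between vowels /e/ and /i/, so it deletes. → [xuiouei].
/hihihutiohorufre/: /h/ occurs between vowels /i/ and /i/, so it deletes. /h/ occurs between vowels /i/ and /u/, so it deletes. /h/ occurs between vowels /o/ and /o/, so it deletes. → [hiiutioorufre].
/pettenaloknooxu/: the rule's environment is not met; surfaces unchanged as [pettenaloknooxu].

zaouioop, xuiouei, hiiutioorufre, pettenaloknooxu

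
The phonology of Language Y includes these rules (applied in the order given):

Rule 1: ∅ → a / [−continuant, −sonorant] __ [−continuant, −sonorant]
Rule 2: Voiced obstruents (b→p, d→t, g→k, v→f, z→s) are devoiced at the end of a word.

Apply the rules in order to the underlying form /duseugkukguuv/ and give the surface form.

Rule 1 (stop-cluster a-epenthesis): /g/ and /k/ form a stop–stop cluster, so [a] is inserted between them. /k/ and /g/ form a stop–stop cluster, so [a] is inserted between them. /duseugkukguuv/ → duseugakukaguuv.
Rule 2 (final devoicing): /v/ is a voiced obstruent in word-final position, so it devoices to [f]. /duseugakukaguuv/ → duseugakukaguuf.

duseugakukaguuf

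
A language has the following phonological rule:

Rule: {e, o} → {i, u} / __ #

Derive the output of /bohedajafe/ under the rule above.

bohedajafi

Scanning /bohedajafe/: /o/ at position 2 is not in the conditioning environment; /e/ at position 4 is not in the conditioning environment; /e/ is a mid vowel in word-final position, so it raises to [i].
Result: [bohedajafi].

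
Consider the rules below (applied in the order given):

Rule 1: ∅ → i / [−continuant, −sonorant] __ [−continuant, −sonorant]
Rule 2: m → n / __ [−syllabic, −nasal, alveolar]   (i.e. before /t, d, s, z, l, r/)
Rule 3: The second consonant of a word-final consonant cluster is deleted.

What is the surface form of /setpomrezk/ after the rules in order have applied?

setiponrez

Rule 1 (stop-cluster i-epenthesis): /t/ and /p/ form a stop–stop cluster, so [i] is inserted between them. /setpomrezk/ → setipomrezk.
Rule 2 (nasal place assimilation): /m/ precedes the alveolar consonant /r/, so it assimilates in place to [n]. /setipomrezk/ → setiponrezk.
Rule 3 (final cluster simplification): /k/ is the second consonant of a word-final cluster /zk/, so it deletes. /setiponrezk/ → setiponrez.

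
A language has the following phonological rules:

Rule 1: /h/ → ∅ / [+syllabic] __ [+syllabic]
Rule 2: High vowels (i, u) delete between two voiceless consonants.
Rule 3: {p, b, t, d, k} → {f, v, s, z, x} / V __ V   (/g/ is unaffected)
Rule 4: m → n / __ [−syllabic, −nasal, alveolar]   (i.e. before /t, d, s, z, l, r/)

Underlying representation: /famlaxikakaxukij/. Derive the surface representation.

fanlaxkaxaxkij

Rule 1 (intervocalic h-deletion): no segment meets the environment; /famlaxikakaxukij/ is unchanged.
Rule 2 (high vowel syncope): /i/ is a high vowel flanked by voiceless consonants /x/ and /k/, so it deletes. /u/ is a high vowel flanked by voiceless consonants /x/ and /k/, so it deletes. /famlaxikakaxukij/ → famlaxkakaxkij.
Rule 3 (intervocalic spirantization): /k/ is a stop between vowels /a/ and /a/, so it spirantizes to the fricative [x]. /famlaxkakaxkij/ → famlaxkaxaxkij.
Rule 4 (nasal place assimilation): /m/ precedes the alveolar consonant /l/, so it assimilates in place to [n]. /famlaxkaxaxkij/ → fanlaxkaxaxkij.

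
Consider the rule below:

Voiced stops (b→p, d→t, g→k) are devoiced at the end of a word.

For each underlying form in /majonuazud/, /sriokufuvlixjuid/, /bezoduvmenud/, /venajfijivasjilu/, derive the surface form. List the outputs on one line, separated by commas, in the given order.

/majonuazud/: /d/ is a voiced stop in word-final position, so it devoices to [t]. → [majonuazut].
/sriokufuvlixjuid/: /d/ is a voiced stop in word-final position, so it devoices to [t]. → [sriokufuvlixjuit].
/bezoduvmenud/: /d/ is a voiced stop in word-final position, so it devoices to [t]. → [bezoduvmenut].
/venajfijivasjilu/: the rule's environment is not met; surfaces unchanged as [venajfijivasjilu].

majonuazut, sriokufuvlixjuit, bezoduvmenut, venajfijivasjilu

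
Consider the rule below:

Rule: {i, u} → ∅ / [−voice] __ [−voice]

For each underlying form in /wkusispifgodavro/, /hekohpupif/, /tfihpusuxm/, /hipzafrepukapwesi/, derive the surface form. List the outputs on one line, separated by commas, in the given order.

wksspfgodavro, hekohppf, tfhpsxm, hpzafrepkapwesi

/wkusispifgodavro/: /u/ is a high vowel flanked by voiceless consonants /k/ and /s/, so it deletes. /i/ is a high vowel flanked by voiceless consonants /s/ and /s/, so it deletes. /i/ is a high vowel flanked by voiceless consonants /p/ and /f/, so it deletes. → [wksspfgodavro].
/hekohpupif/: /u/ is a high vowel flanked by voiceless consonants /p/ and /p/, so it deletes. /i/ is a high vowel flanked by voiceless consonants /p/ and /f/, so it deletes. → [hekohppf].
/tfihpusuxm/: /i/ is a high vowel flanked by voiceless consonants /f/ and /h/, so it deletes. /u/ is a high vowel flanked by voiceless consonants /p/ and /s/, so it deletes. /u/ is a high vowel flanked by voiceless consonants /s/ and /x/, so it deletes. → [tfhpsxm].
/hipzafrepukapwesi/: /i/ is a high vowel flanked by voiceless consonants /h/ and /p/, so it deletes. /u/ is a high vowel flanked by voiceless consonants /p/ and /k/, so it deletes. → [hpzafrepkapwesi].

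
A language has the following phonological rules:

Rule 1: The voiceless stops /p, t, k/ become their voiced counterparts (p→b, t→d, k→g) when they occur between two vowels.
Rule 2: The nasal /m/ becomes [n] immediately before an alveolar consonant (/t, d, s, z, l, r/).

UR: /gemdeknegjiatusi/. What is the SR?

Rule 1 (intervocalic voicing): /t/ is a voiceless stop between vowels /a/ and /u/, so it voices to [d]. /gemdeknegjiatusi/ → gemdeknegjiadusi.
Rule 2 (nasal place assimilation): /m/ precedes the alveolar consonant /d/, so it assimilates in place to [n]. /gemdeknegjiadusi/ → gendeknegjiadusi.

gendeknegjiadusi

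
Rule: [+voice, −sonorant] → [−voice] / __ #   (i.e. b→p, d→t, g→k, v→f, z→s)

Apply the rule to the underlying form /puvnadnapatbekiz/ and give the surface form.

puvnadnapatbekis

Scanning /puvnadnapatbekiz/: /v/ at position 3 is not in the conditioning environment; /d/ at position 6 is not in the conditioning environment; /b/ at position 12 is not in the conditioning environment; /z/ is a voiced obstruent in word-final position, so it devoices to [s].
Result: [puvnadnapatbekis].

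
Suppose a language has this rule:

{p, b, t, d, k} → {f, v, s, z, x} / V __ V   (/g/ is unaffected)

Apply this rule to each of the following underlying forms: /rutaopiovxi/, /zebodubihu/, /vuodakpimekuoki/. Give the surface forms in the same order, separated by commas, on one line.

/rutaopiovxi/: /t/ is a stop between vowels /u/ and /a/, so it spirantizes to the fricative [s]. /p/ is a stop between vowels /o/ and /i/, so it spirantizes to the fricative [f]. → [rusaofiovxi].
/zebodubihu/: /b/ is a stop between vowels /e/ and /o/, so it spirantizes to the fricative [v]. /d/ is a stop between vowels /o/ and /u/, so it spirantizes to the fricative [z]. /b/ is a stop between vowels /u/ and /i/, so it spirantizes to the fricative [v]. → [zevozuvihu].
/vuodakpimekuoki/: /d/ is a stop between vowels /o/ and /a/, so it spirantizes to the fricative [z]. /k/ is a stop between vowels /e/ and /u/, so it spirantizes to the fricative [x]. /k/ is a stop between vowels /o/ and /i/, so it spirantizes to the fricative [x]. → [vuozakpimexuoxi].

rusaofiovxi, zevozuvihu, vuozakpimexuoxi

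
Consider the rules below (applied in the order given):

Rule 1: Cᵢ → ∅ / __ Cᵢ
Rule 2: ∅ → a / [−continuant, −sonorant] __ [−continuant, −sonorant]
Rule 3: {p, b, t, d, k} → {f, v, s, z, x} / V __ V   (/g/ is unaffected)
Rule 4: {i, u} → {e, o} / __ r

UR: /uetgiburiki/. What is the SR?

Rule 1 (degemination): no segment meets the environment; /uetgiburiki/ is unchanged.
Rule 2 (stop-cluster a-epenthesis): /t/ and /g/ form a stop–stop cluster, so [a] is inserted between them. /uetgiburiki/ → uetagiburiki.
Rule 3 (intervocalic spirantization): /t/ is a stop between vowels /e/ and /a/, so it spirantizes to the fricative [s]. /b/ is a stop between vowels /i/ and /u/, so it spirantizes to the fricative [v]. /k/ is a stop between vowels /i/ and /i/, so it spirantizes to the fricative [x]. /uetagiburiki/ → uesagivurixi.
Rule 4 (pre-rhotic lowering): /u/ is a high vowel immediately before /r/, so it lowers to [o]. /uesagivurixi/ → uesagivorixi.

uesagivorixi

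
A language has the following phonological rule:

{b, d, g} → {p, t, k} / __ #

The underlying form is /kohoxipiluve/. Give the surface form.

No segment of /kohoxipiluve/ meets the structural description of the rule, so the form surfaces unchanged.

kohoxipiluve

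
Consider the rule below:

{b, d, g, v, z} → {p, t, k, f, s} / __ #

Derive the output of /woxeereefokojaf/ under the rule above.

No segment of /woxeereefokojaf/ meets the structural description of the rule, so the form surfaces unchanged.

woxeereefokojaf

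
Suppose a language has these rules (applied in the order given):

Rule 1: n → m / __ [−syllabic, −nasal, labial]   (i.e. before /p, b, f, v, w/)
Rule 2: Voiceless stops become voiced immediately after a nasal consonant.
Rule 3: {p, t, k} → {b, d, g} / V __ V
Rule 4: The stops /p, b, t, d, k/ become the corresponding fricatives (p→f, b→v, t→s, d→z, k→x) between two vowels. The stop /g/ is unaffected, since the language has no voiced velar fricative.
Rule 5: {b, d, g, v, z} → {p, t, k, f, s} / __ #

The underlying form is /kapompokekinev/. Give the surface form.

Rule 1 (nasal place assimilation): no segment meets the environment; /kapompokekinev/ is unchanged.
Rule 2 (post-nasal voicing): /p/ is a voiceless stop immediately after the nasal /m/, so it voices to [b]. /kapompokekinev/ → kapombokekinev.
Rule 3 (intervocalic voicing): /p/ is a voiceless stop between vowels /a/ and /o/, so it voices to [b]. /k/ is a voiceless stop between vowels /o/ and /e/, so it voices to [g]. /k/ is a voiceless stop between vowels /e/ and /i/, so it voices to [g]. /kapombokekinev/ → kabombogeginev.
Rule 4 (intervocalic spirantization): /b/ is a stop between vowels /a/ and /o/, so it spirantizes to the fricative [v]. /kabombogeginev/ → kavombogeginev.
Rule 5 (final devoicing): /v/ is a voiced obstruent in word-final position, so it devoices to [f]. /kavombogeginev/ → kavombogeginef.

kavombogeginef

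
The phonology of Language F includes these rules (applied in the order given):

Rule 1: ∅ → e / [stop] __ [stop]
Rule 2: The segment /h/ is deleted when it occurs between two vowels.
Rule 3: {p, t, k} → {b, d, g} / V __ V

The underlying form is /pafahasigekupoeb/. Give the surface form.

Rule 1 (stop-cluster e-epenthesis): no segment meets the environment; /pafahasigekupoeb/ is unchanged.
Rule 2 (intervocalic h-deletion): /h/ occurs between vowels /a/ and /a/, so it deletes. /pafahasigekupoeb/ → pafaasigekupoeb.
Rule 3 (intervocalic voicing): /k/ is a voiceless stop between vowels /e/ and /u/, so it voices to [g]. /p/ is a voiceless stop between vowels /u/ and /o/, so it voices to [b]. /pafaasigekupoeb/ → pafaasigeguboeb.

pafaasigeguboeb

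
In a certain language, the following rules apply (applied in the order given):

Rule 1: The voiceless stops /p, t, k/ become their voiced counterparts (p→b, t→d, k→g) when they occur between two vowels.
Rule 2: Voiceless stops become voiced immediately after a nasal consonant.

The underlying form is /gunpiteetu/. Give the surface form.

gunbideedu

Rule 1 (intervocalic voicing): /t/ is a voiceless stop between vowels /i/ and /e/, so it voices to [d]. /t/ is a voiceless stop between vowels /e/ and /u/, so it voices to [d]. /gunpiteetu/ → gunpideedu.
Rule 2 (post-nasal voicing): /p/ is a voiceless stop immediately after the nasal /n/, so it voices to [b]. /gunpideedu/ → gunbideedu.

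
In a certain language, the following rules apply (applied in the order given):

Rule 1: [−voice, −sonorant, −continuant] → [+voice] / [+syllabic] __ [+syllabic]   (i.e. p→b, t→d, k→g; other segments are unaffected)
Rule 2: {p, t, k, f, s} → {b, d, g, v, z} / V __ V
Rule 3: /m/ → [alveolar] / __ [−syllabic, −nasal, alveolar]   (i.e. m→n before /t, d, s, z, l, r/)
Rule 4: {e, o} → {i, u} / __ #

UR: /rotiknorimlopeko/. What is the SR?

rodiknorinlobegu

Rule 1 (intervocalic voicing): /t/ is a voiceless stop between vowels /o/ and /i/, so it voices to [d]. /p/ is a voiceless stop between vowels /o/ and /e/, so it voices to [b]. /k/ is a voiceless stop between vowels /e/ and /o/, so it voices to [g]. /rotiknorimlopeko/ → rodiknorimlobego.
Rule 2 (intervocalic voicing): no segment meets the environment; /rodiknorimlobego/ is unchanged.
Rule 3 (nasal place assimilation): /m/ precedes the alveolar consonant /l/, so it assimilates in place to [n]. /rodiknorimlobego/ → rodiknorinlobego.
Rule 4 (final vowel raising): /o/ is a mid vowel in word-final position, so it raises to [u]. /rodiknorinlobego/ → rodiknorinlobegu.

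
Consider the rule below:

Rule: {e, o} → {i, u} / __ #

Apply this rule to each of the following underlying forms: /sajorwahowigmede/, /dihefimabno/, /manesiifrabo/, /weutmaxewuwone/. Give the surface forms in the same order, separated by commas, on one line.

sajorwahowigmedi, dihefimabnu, manesiifrabu, weutmaxewuwoni

/sajorwahowigmede/: /e/ is a mid vowel in word-final position, so it raises to [i]. → [sajorwahowigmedi].
/dihefimabno/: /o/ is a mid vowel in word-final position, so it raises to [u]. → [dihefimabnu].
/manesiifrabo/: /o/ is a mid vowel in word-final position, so it raises to [u]. → [manesiifrabu].
/weutmaxewuwone/: /e/ is a mid vowel in word-final position, so it raises to [i]. → [weutmaxewuwoni].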